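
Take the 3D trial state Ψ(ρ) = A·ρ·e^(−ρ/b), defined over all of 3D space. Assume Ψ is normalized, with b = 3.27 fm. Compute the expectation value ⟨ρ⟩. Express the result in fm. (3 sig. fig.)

The expectation value is the |Ψ|²-weighted average of ρ: ∫ ρ|Ψ|² 4πρ² dρ.
Recall ∫₀^∞ ρ^m e^(−ρ/β) dρ = m!·β^(m+1), evaluating both integrals, ⟨ρ⟩ = 5·b/2.
Putting b = 3.27 gives 8.175.

⟨ρ⟩ ≈ 8.18 fm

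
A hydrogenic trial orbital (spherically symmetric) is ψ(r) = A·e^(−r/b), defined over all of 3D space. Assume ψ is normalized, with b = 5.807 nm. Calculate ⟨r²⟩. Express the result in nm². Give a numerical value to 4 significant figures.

By definition ⟨r²⟩ = ∫ r^2 |ψ(r)|² 4πr² dr.
Since the A² factors cancel between numerator and denominator, ⟨r²⟩ = 3·b^2.
Putting b = 5.807 gives 101.16.

⟨r^2⟩ ≈ 101.2 nm^2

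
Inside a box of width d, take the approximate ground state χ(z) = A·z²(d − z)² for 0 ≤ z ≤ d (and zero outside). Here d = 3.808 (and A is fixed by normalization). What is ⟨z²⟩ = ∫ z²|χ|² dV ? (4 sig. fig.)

⟨z^2⟩ ≈ 3.955

⟨z²⟩ = ∫ z^2 |χ|² dz over the full domain.
Expanding the polynomial and integrating term by term, the ratio of the moment integral to the normalization integral gives ⟨z²⟩ = 3·d^2/11.
Putting d = 3.808 gives 3.9548.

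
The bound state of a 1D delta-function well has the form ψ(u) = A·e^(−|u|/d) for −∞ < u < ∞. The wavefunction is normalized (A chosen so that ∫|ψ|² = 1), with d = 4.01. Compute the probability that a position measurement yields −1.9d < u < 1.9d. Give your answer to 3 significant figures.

|ψ|² is the probability density, so P = ∫_{−1.9d}^{1.9d} |ψ|² du.
With A² fixed by ∫|ψ|² = 1, i.e. A² = (d)^(−1), substitute and integrate.
By symmetry take twice the u ≥ 0 contribution in numerator and denominator; the 2's cancel. In terms of t = u/d (A² and the length scale cancel between numerator and denominator), P = [∫_{0}^{1.9} e^(-2·t) dt] / [∫_{0}^{∞} e^(-2·t) dt].
An antiderivative of e^(-2·t) is -e^(-2·t)/2; evaluating from 0 to 1.9 gives 1/2 - e^(-19/5)/2, while the full integral is 1/2.
Taking the ratio, P = 0.9776.

P ≈ 0.978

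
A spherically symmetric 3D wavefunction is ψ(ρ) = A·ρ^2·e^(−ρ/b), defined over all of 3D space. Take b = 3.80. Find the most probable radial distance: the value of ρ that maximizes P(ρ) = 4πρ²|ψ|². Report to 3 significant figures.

Set d/dρ [P(ρ) = 4πρ²|ψ|²] = 0 and solve for ρ > 0.
Solving yields ρ = 3·b.
With b = 3.80, the most probable radial distance is 11.40.

ρ ≈ 11.4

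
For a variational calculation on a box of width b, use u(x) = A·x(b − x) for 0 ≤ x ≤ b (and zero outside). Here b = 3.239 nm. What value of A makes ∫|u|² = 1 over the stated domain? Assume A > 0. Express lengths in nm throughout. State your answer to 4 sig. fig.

A ≈ 0.2901 nm^(-5/2)

Require ∫ |u|² dx = 1 over the whole domain.
With u = A·x(b − x), the integral evaluates to A²·[b^5/30].
Setting this equal to 1 gives A² = 1/(b^5/30).
Plugging in b = 3.239 yields A = 0.29009.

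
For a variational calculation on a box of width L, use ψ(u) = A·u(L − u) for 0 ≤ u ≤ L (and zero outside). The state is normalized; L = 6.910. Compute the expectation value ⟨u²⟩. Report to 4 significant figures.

By definition ⟨u²⟩ = ∫ u^2 |ψ(u)|² du.
The ratio of the moment integral to the normalization integral gives ⟨u²⟩ = 2·L^2/7.
With L = 6.910, ⟨u^2⟩ = 13.642.

⟨u^2⟩ ≈ 13.64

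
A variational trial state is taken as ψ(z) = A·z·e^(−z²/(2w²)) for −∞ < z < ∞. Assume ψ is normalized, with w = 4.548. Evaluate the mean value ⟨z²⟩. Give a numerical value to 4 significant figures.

The expectation value is the |ψ|²-weighted average of z^2: ∫ z^2|ψ|² dz.
Using the Gaussian integral ∫_{−∞}^{∞} e^(−αz²) dz = √(π/α), since the A² factors cancel between numerator and denominator, ⟨z²⟩ = 3·w^2/2.
With w = 4.548, ⟨z^2⟩ = 31.026.

⟨z^2⟩ ≈ 31.03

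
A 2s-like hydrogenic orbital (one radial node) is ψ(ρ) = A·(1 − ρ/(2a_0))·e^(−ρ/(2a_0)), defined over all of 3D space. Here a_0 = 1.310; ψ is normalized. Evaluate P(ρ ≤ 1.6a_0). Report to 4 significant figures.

With dV = 4πρ²dρ, the probability is ∫|ψ|² dV over ρ ≤ 1.6a_0.
A² is fixed by ∫₀^∞ 4πρ²|ψ|² dρ = 1, i.e. A² = (8·π·a_0^3)^(−1).
Substituting u = ρ/a_0, A², 4π and the length scale all cancel in the ratio: P = ∫_{0}^{1.6} u^2·(1 - u/2)^2·e^(-u) du / ∫_{0}^{∞} u^2·(1 - u/2)^2·e^(-u) du.
Using ∫ u^2·(1 - u/2)^2·e^(-u) du = -(u^4/4 + u^2 + 2·u + 2)·e^(-u), the numerator is 2 - 5874·e^(-8/5)/625 and the denominator is 2.
Taking the ratio yields P = 0.051248.

P ≈ 0.05125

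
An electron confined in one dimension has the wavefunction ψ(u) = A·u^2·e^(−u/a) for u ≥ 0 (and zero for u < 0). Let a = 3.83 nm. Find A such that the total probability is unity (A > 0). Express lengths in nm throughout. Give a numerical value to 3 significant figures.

A ≈ 0.0402 nm^(-5/2)

We need A² ∫|f|² du = 1, taking the integral from 0 to ∞.
With ∫₀^∞ u^4 e^(−αu) du = 4!/α^5, with ψ = A·u^2·e^(−u/a), the integral evaluates to A²·[3·a^5/4].
Setting this equal to 1 gives A² = 1/(3·a^5/4).
Plugging in a = 3.83 yields A = 0.04022.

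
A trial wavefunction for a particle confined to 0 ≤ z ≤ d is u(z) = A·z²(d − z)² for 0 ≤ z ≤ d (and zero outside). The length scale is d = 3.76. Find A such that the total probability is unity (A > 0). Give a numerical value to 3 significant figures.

A ≈ 0.0648

We need A² ∫|f|² dz = 1, taking the integral from 0 to d.
Expanding the polynomial and integrating term by term, carrying out the integral gives A² · d^9/630.
So A² = (d^9/630)^(−1).
Substituting d = 3.76 gives A² = 0.004194, so A = 0.06476.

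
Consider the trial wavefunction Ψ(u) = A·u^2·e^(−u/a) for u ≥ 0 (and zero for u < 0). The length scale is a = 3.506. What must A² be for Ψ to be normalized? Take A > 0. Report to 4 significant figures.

The normalization condition is ∫|Ψ|² du = 1 from 0 to ∞.
Using ∫₀^∞ uⁿ e^(−αu) du = n!/αⁿ⁺¹, the integral (without the A² prefactor) comes out to 3·a^5/4.
Plugging in a = 3.506 yields A = 0.050169.

A^2 ≈ 0.002517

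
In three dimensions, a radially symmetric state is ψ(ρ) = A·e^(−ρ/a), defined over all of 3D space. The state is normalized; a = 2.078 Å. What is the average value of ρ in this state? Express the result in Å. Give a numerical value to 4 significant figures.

⟨ρ⟩ ≈ 3.117 Å

⟨ρ⟩ = ∫ ρ |ψ|² 4πρ² dρ over the full domain.
Evaluating both integrals, ⟨ρ⟩ = 3·a/2.
With a = 2.078, ⟨ρ⟩ = 3.1170.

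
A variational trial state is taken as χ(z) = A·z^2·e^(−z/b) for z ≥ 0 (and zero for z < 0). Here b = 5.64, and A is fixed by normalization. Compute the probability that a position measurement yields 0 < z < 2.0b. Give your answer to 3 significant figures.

P = ∫_{0}^{2.0b} |χ(z)|² dz.
The normalization integral ∫|χ|²dz over the whole domain equals 3·b^5/4·A², and A² cancels in the ratio.
In terms of u = z/b (A² and the length scale cancel between numerator and denominator), P = [∫_{0}^{2.0} u^4·e^(-2·u) du] / [∫_{0}^{∞} u^4·e^(-2·u) du].
Using ∫ u^4·e^(-2·u) du = -(u^4/2 + u^3 + 3·u^2/2 + 3·u/2 + 3/4)·e^(-2·u), the numerator is 3/4 - 103·e^(-4)/4 and the denominator is 3/4.
Taking the ratio, P = 0.3712.

P ≈ 0.371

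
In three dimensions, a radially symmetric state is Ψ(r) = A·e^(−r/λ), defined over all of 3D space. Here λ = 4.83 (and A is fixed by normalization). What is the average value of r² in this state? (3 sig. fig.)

⟨r^2⟩ ≈ 70.0

⟨r²⟩ = ∫ r^2 |Ψ|² 4πr² dr over the full domain.
Since the A² factors cancel between numerator and denominator, ⟨r²⟩ = 3·λ^2.
Putting λ = 4.83 gives 69.99.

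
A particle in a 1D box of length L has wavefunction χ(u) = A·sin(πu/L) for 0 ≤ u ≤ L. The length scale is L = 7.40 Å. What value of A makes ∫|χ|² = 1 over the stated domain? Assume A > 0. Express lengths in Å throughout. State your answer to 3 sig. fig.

The normalization condition is ∫|χ|² du = 1 from 0 to L.
With ∫₀^L sin²(nπu/L) du = L/2, the integral (without the A² prefactor) comes out to L/2.
So A² = (L/2)^(−1).
Substituting L = 7.40 gives A² = 0.2703, so A = 0.5199.

A ≈ 0.520 Å^(-1/2)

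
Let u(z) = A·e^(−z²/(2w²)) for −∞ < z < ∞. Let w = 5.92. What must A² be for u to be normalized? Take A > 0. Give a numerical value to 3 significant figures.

Require ∫ |u|² dz = 1 over the whole domain.
Using the Gaussian integral ∫_{−∞}^{∞} e^(−αz²) dz = √(π/α), with u = A·e^(−z²/(2w²)), the integral evaluates to A²·[√(π)·w].
Plugging in w = 5.92 yields A = 0.3087.

A^2 ≈ 0.0953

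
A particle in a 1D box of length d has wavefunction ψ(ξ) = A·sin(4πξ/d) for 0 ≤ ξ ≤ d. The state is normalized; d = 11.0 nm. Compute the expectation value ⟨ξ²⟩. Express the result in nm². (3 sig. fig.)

The expectation value is the |ψ|²-weighted average of ξ^2: ∫ ξ^2|ψ|² dξ.
With ∫₀^d sin²(nπξ/d) dξ = d/2, since the A² factors cancel between numerator and denominator, ⟨ξ²⟩ = -d^2/(32·π^2) + d^2/3.
Putting d = 11.0 gives 39.95.

⟨ξ^2⟩ ≈ 40.0 nm^2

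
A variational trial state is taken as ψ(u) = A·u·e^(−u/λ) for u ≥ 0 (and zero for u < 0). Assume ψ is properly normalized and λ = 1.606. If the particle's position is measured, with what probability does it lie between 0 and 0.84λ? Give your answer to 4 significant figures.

|ψ|² is the probability density, so P = ∫_{0}^{0.84λ} |ψ|² du.
Since A² = 1/(λ^3/4), this is the region integral divided by the full normalization integral.
In terms of t = u/λ (A² and the length scale cancel between numerator and denominator), P = [∫_{0}^{0.84} t^2·e^(-2·t) dt] / [∫_{0}^{∞} t^2·e^(-2·t) dt].
An antiderivative of t^2·e^(-2·t) is -(2·t^2 + 2·t + 1)·e^(-2·t)/4; evaluating from 0 to 0.84 gives 1/4 - 2557·e^(-42/25)/2500, while the full integral is 1/4.
This works out to P = 0.23751.

P ≈ 0.2375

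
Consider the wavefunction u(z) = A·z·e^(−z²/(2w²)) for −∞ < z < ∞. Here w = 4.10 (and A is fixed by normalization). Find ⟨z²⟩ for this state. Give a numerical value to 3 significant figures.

⟨z^2⟩ ≈ 25.2

⟨z²⟩ = ∫ z^2 |u|² dz over the full domain.
Since the A² factors cancel between numerator and denominator, ⟨z²⟩ = 3·w^2/2.
Putting w = 4.10 gives 25.22.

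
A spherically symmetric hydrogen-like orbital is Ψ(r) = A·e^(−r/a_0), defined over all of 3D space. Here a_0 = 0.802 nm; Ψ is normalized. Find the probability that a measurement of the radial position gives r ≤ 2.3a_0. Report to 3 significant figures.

P ≈ 0.837

P = ∫ |Ψ|² 4πr² dr over r ≤ 2.3a_0.
A² is fixed by ∫₀^∞ 4πr²|Ψ|² dr = 1, i.e. A² = (π·a_0^3)^(−1).
Let u = r/a_0; then A², 4π and the length scale all cancel, so P = ∫_{0}^{2.3} u^2·e^(-2·u) du ÷ ∫_{0}^{∞} u^2·e^(-2·u) du.
Using ∫ u^2·e^(-2·u) du = -(2·u^2 + 2·u + 1)·e^(-2·u)/4, the numerator is 1/4 - 809·e^(-23/5)/200 and the denominator is 1/4.
Taking the ratio yields P = 0.8374.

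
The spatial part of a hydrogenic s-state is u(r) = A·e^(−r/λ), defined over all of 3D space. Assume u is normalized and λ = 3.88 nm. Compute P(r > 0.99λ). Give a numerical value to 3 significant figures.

P ≈ 0.682

P = ∫ |u|² 4πr² dr over r > 0.99λ.
A² is fixed by ∫₀^∞ 4πr²|u|² dr = 1, i.e. A² = (π·λ^3)^(−1).
Substituting t = r/λ, A², 4π and the length scale all cancel in the ratio: P = ∫_{0.99}^{∞} t^2·e^(-2·t) dt / ∫_{0}^{∞} t^2·e^(-2·t) dt.
With ∫ t^2·e^(-2·t) dt = -(2·t^2 + 2·t + 1)·e^(-2·t)/4 + C, the region integral is ≈ 0.17052 and the full one is 1/4.
Taking the ratio yields P = 0.6821.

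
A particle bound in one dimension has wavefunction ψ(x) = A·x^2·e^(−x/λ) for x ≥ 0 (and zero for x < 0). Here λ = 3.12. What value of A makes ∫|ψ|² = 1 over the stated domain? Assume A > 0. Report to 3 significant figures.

A ≈ 0.0672

Require ∫ |ψ|² dx = 1 over the whole domain.
Using ∫₀^∞ xⁿ e^(−αx) dx = n!/αⁿ⁺¹, ∫|ψ|² dx = A²·(3·λ^5/4).
Plugging in λ = 3.12 yields A = 0.06716.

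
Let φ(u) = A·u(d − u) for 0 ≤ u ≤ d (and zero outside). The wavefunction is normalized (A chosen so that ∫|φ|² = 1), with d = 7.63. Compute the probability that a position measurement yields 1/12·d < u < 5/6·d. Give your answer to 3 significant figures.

P ≈ 0.959

|φ|² is the probability density, so P = ∫_{1/12·d}^{5/6·d} |φ|² du.
Since A² = 1/(d^5/30), this is the region integral divided by the full normalization integral.
Substituting t = u/d, A² and the length scale cancel in the ratio: P = ∫_{1/12}^{5/6} t^2·(1 - t)^2 dt / ∫_{0}^{1} t^2·(1 - t)^2 dt.
With ∫ t^2·(1 - t)^2 dt = t^3·(6·t^2 - 15·t + 10)/30 + C, the region integral is ≈ 0.031981 and the full one is 1/30.
Evaluating gives P = 4421/4608.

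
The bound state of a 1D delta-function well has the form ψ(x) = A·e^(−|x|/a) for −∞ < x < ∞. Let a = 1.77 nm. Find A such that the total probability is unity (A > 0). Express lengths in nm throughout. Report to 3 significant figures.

Require ∫ |ψ|² dx = 1 over the whole domain.
Using ∫₀^∞ xⁿ e^(−αx) dx = n!/αⁿ⁺¹, carrying out the integral gives A² · a.
Setting this equal to 1 gives A² = 1/(a).
Substituting a = 1.77 gives A² = 0.5650, so A = 0.7516.

A ≈ 0.752 nm^(-1/2)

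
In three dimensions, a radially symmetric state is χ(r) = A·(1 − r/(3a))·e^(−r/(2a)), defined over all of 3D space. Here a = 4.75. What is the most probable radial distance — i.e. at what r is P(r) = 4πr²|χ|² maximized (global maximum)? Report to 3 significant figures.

Differentiate P(r) = 4πr²|χ|² with respect to r and set to zero.
This gives r = a.
With a = 4.75, the most probable radial distance is 4.750.

r ≈ 4.75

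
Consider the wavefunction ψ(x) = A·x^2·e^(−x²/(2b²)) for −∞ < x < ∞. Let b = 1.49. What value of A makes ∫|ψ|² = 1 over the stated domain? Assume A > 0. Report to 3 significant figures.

Require ∫ |ψ|² dx = 1 over the whole domain.
The integral (without the A² prefactor) comes out to 3·√(π)·b^5/4.
Hence A² = 1/[3·√(π)·b^5/4].
Substituting b = 1.49 gives A² = 0.1024, so A = 0.3200.

A ≈ 0.320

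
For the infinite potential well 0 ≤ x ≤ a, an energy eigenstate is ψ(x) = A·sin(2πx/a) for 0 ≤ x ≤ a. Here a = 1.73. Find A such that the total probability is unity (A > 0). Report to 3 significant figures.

A ≈ 1.08

The normalization condition is ∫|ψ|² dx = 1 from 0 to a.
With ∫₀^a sin²(nπx/a) dx = a/2, ∫|ψ|² dx = A²·(a/2).
Setting this equal to 1 gives A² = 1/(a/2).
Substituting a = 1.73 gives A² = 1.156, so A = 1.075.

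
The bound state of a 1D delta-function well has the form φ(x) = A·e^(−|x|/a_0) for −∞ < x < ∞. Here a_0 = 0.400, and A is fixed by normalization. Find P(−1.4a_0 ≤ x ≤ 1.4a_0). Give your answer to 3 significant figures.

The probability is P = ∫ |φ|² dx over [−1.4a_0, 1.4a_0].
Since A² = 1/(a_0), this is the region integral divided by the full normalization integral.
By symmetry take twice the x ≥ 0 contribution in numerator and denominator; the 2's cancel. Let u = x/a_0; then A² and the length scale cancel, so P = ∫_{0}^{1.4} e^(-2·u) du ÷ ∫_{0}^{∞} e^(-2·u) du.
Using ∫ e^(-2·u) du = -e^(-2·u)/2, the numerator is 1/2 - e^(-14/5)/2 and the denominator is 1/2.
This works out to P = 0.9392.

P ≈ 0.939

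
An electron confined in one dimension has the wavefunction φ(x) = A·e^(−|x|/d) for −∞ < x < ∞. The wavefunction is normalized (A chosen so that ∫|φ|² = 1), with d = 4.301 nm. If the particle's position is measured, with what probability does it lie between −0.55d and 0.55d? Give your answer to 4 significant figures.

|φ|² is the probability density, so P = ∫_{−0.55d}^{0.55d} |φ|² dx.
The normalization integral ∫|φ|²dx over the whole domain equals d·A², and A² cancels in the ratio.
By symmetry take twice the x ≥ 0 contribution in numerator and denominator; the 2's cancel. In terms of u = x/d (A² and the length scale cancel between numerator and denominator), P = [∫_{0}^{0.55} e^(-2·u) du] / [∫_{0}^{∞} e^(-2·u) du].
With ∫ e^(-2·u) du = -e^(-2·u)/2 + C, the region integral is 1/2 - e^(-11/10)/2 and the full one is 1/2.
Taking the ratio, P = 0.66713.

P ≈ 0.6671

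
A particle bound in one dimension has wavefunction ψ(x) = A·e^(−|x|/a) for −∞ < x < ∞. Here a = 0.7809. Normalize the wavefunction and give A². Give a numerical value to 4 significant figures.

The normalization condition is ∫|ψ|² dx = 1 from −∞ to ∞.
Recall ∫₀^∞ x^m e^(−x/β) dx = m!·β^(m+1), ∫|ψ|² dx = A²·(a).
Hence A² = 1/[a].
Plugging in a = 0.7809 yields A = 1.1316.

A^2 ≈ 1.281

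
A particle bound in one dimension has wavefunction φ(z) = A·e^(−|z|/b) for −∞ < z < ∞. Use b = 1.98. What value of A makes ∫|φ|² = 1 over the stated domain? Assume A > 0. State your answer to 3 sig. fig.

Require ∫ |φ|² dz = 1 over the whole domain.
With φ = A·e^(−|z|/b), the integral evaluates to A²·[b].
So A² = (b)^(−1).
Plugging in b = 1.98 yields A = 0.7107.

A ≈ 0.711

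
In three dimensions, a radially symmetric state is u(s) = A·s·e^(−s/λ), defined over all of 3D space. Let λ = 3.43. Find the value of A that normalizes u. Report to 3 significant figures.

The normalization condition is ∫|u|² 4πs² ds = 1 from 0 to ∞.
∫|u|² 4πs² ds = A²·(3·π·λ^5).
Setting this equal to 1 gives A² = 1/(3·π·λ^5).
Substituting λ = 3.43 gives A² = 0.0002235, so A = 0.01495.

A ≈ 0.0149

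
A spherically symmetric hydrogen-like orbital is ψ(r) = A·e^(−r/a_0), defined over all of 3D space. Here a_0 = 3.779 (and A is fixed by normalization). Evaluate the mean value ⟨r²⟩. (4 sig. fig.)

⟨r^2⟩ ≈ 42.84

By definition ⟨r²⟩ = ∫ r^2 |ψ(r)|² 4πr² dr.
Evaluating both integrals, ⟨r²⟩ = 3·a_0^2.
Putting a_0 = 3.779 gives 42.843.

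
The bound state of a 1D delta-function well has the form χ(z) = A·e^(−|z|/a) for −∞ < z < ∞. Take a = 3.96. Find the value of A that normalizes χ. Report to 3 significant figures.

Normalization requires ∫|χ|² dz = 1, integrated from −∞ to ∞.
With ∫₀^∞ z^0 e^(−αz) dz = 0!/α^1, carrying out the integral gives A² · a.
Setting this equal to 1 gives A² = 1/(a).
Substituting a = 3.96 gives A² = 0.2525, so A = 0.5025.

A ≈ 0.503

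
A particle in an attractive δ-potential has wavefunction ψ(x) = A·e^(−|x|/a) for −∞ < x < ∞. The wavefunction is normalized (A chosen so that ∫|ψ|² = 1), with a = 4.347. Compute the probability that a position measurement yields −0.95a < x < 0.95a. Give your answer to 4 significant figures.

|ψ|² is the probability density, so P = ∫_{−0.95a}^{0.95a} |ψ|² dx.
With A² fixed by ∫|ψ|² = 1, i.e. A² = (a)^(−1), substitute and integrate.
By symmetry take twice the x ≥ 0 contribution in numerator and denominator; the 2's cancel. In terms of u = x/a (A² and the length scale cancel between numerator and denominator), P = [∫_{0}^{0.95} e^(-2·u) du] / [∫_{0}^{∞} e^(-2·u) du].
With ∫ e^(-2·u) du = -e^(-2·u)/2 + C, the region integral is 1/2 - e^(-19/10)/2 and the full one is 1/2.
This works out to P = 0.85043.

P ≈ 0.8504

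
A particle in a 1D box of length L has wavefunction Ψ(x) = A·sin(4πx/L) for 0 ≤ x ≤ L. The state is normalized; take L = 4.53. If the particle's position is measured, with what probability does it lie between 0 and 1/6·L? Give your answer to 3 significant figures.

P ≈ 0.201

The probability is P = ∫ |Ψ|² dx over [0, 1/6·L].
With A² fixed by ∫|Ψ|² = 1, i.e. A² = (L/2)^(−1), substitute and integrate.
Let u = x/L; then A² and the length scale cancel, so P = ∫_{0}^{1/6} sin(4·π·u)^2 du ÷ ∫_{0}^{1} sin(4·π·u)^2 du.
With ∫ sin(4·π·u)^2 du = u/2 - sin(4·π·u)·cos(4·π·u)/(8·π) + C, the region integral is √(3)/(32·π) + 1/12 and the full one is 1/2.
The result is P = (√(3)/16 + π/6)/π.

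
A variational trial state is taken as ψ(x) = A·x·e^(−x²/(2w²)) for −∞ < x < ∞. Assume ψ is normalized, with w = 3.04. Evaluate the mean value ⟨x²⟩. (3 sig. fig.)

⟨x^2⟩ ≈ 13.9

⟨x²⟩ = ∫ x^2 |ψ|² dx over the full domain.
Differentiating ∫e^(−αx²) dx = √(π/α) under α to get the higher moments, the ratio of the moment integral to the normalization integral gives ⟨x²⟩ = 3·w^2/2.
Putting w = 3.04 gives 13.86.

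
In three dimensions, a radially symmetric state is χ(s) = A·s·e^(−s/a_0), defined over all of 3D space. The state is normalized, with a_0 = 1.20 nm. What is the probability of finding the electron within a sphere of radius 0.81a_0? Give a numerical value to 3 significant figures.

P ≈ 0.0248

With dV = 4πs²ds, the probability is ∫|χ|² dV over s ≤ 0.81a_0.
A² is fixed by ∫₀^∞ 4πs²|χ|² ds = 1, i.e. A² = (3·π·a_0^5)^(−1).
In terms of u = s/a_0 (A², 4π and the length scale all cancel between numerator and denominator), P = [∫_{0}^{0.81} u^4·e^(-2·u) du] / [∫_{0}^{∞} u^4·e^(-2·u) du].
With ∫ u^4·e^(-2·u) du = -(u^4/2 + u^3 + 3·u^2/2 + 3·u/2 + 3/4)·e^(-2·u) + C, the region integral is ≈ 0.018601 and the full one is 3/4.
The region integral divided by the full integral gives P = 0.02480.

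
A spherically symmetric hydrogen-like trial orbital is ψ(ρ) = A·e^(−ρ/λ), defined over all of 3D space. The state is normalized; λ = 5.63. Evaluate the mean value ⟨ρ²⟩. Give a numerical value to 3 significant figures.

⟨ρ^2⟩ ≈ 95.1

⟨ρ²⟩ = ∫ ρ^2 |ψ|² 4πρ² dρ over the full domain.
Using ∫₀^∞ ρⁿ e^(−αρ) dρ = n!/αⁿ⁺¹, since the A² factors cancel between numerator and denominator, ⟨ρ²⟩ = 3·λ^2.
Putting λ = 5.63 gives 95.09.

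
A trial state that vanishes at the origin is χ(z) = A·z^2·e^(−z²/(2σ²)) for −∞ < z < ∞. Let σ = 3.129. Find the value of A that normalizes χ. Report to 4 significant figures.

A ≈ 0.05008

The normalization condition is ∫|χ|² dz = 1 from −∞ to ∞.
Carrying out the integral gives A² · 3·√(π)·σ^5/4.
Substituting σ = 3.129 gives A² = 0.0025080, so A = 0.050080.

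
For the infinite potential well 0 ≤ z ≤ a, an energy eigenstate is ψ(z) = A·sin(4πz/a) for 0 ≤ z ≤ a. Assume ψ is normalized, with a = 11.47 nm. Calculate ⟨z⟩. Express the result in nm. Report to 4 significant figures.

⟨z⟩ ≈ 5.735 nm

The expectation value is the |ψ|²-weighted average of z: ∫ z|ψ|² dz.
Since the A² factors cancel between numerator and denominator, ⟨z⟩ = a/2.
With a = 11.47, ⟨z⟩ = 5.7350.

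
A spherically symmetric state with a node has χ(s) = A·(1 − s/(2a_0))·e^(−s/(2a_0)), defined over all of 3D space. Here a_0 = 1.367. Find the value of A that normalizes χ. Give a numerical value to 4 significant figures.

A ≈ 0.1248

The normalization condition is ∫|χ|² 4πs² ds = 1 from 0 to ∞.
(Spherical symmetry: dV = 4πs² ds.)
Using ∫₀^∞ sⁿ e^(−αs) ds = n!/αⁿ⁺¹, ∫|χ|² 4πs² ds = A²·(8·π·a_0^3).
Setting this equal to 1 gives A² = 1/(8·π·a_0^3).
With a_0 = 1.367: A² = 0.015576 and A = 0.12480.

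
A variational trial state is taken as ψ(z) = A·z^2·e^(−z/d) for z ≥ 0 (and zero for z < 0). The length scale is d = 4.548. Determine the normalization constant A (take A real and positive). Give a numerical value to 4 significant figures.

We need A² ∫|f|² dz = 1, taking the integral from 0 to ∞.
With ∫₀^∞ z^4 e^(−αz) dz = 4!/α^5, carrying out the integral gives A² · 3·d^5/4.
With d = 4.548: A² = 0.00068523 and A = 0.026177.

A ≈ 0.02618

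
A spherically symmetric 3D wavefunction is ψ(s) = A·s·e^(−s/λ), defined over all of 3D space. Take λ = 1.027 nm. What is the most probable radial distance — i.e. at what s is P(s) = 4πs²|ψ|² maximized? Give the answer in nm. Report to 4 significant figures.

The maximum of P(s) = 4πs²|ψ|² occurs where its derivative vanishes.
This gives s = 2·λ.
With λ = 1.027, the most probable radial distance is 2.0540 nm.

s ≈ 2.054 nm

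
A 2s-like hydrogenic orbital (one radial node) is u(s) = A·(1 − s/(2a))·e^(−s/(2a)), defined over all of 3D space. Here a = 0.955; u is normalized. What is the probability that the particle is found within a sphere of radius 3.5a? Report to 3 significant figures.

Integrate the radial probability density 4πs²|u|² over s ≤ 3.5a.
Normalization gives A² = 1/(8·π·a^3).
Substituting t = s/a, A², 4π and the length scale all cancel in the ratio: P = ∫_{0}^{3.5} t^2·(1 - t/2)^2·e^(-t) dt / ∫_{0}^{∞} t^2·(1 - t/2)^2·e^(-t) dt.
Using ∫ t^2·(1 - t/2)^2·e^(-t) dt = -(t^4/4 + t^2 + 2·t + 2)·e^(-t), the numerator is 2 - 3761·e^(-7/2)/64 and the denominator is 2.
This evaluates to P = 0.1127.

P ≈ 0.113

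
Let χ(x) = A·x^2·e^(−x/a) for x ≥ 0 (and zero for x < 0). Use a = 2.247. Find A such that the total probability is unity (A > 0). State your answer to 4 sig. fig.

A ≈ 0.1526

The normalization condition is ∫|χ|² dx = 1 from 0 to ∞.
Using ∫₀^∞ xⁿ e^(−αx) dx = n!/αⁿ⁺¹, with χ = A·x^2·e^(−x/a), the integral evaluates to A²·[3·a^5/4].
So A² = (3·a^5/4)^(−1).
Plugging in a = 2.247 yields A = 0.15257.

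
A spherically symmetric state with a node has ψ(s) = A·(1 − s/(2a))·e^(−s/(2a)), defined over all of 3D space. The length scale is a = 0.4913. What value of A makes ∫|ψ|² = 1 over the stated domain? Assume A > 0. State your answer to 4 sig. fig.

A ≈ 0.5792

The normalization condition is ∫|ψ|² 4πs² ds = 1 from 0 to ∞.
In 3D with spherical symmetry the volume element is 4πs² ds.
With ∫₀^∞ s^4 e^(−αs) ds = 4!/α^5, the integral (without the A² prefactor) comes out to 8·π·a^3.
Substituting a = 0.4913 gives A² = 0.33552, so A = 0.57924.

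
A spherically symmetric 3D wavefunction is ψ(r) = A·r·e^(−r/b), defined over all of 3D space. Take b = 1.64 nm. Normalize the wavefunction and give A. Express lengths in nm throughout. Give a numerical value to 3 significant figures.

We need A² ∫|f|² 4πr² dr = 1, taking the integral from 0 to ∞.
(Spherical symmetry: dV = 4πr² dr.)
With ∫₀^∞ r^4 e^(−αr) dr = 4!/α^5, carrying out the integral gives A² · 3·π·b^5.
Setting this equal to 1 gives A² = 1/(3·π·b^5).
Substituting b = 1.64 gives A² = 0.008944, so A = 0.09457.

A ≈ 0.0946 nm^(-5/2)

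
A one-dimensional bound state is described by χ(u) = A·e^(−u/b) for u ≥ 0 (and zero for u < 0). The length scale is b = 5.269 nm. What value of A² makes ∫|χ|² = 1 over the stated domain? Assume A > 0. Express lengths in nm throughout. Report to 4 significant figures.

A^2 ≈ 0.3796 nm^(-1)

Require ∫ |χ|² du = 1 over the whole domain.
With ∫₀^∞ u^0 e^(−αu) du = 0!/α^1, ∫|χ|² du = A²·(b/2).
Hence A² = 1/[b/2].
With b = 5.269: A² = 0.37958 and A = 0.61610.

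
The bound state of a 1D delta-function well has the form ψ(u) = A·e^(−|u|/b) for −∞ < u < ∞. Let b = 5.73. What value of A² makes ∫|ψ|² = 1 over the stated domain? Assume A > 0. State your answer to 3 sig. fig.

A^2 ≈ 0.175

Normalization requires ∫|ψ|² du = 1, integrated from −∞ to ∞.
Using ∫₀^∞ uⁿ e^(−αu) du = n!/αⁿ⁺¹, the integral (without the A² prefactor) comes out to b.
So A² = (b)^(−1).
With b = 5.73: A² = 0.1745 and A = 0.4178.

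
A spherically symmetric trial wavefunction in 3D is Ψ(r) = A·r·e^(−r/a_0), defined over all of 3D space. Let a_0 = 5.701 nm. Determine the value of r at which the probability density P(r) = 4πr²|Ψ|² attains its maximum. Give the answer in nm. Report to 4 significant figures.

r ≈ 11.40 nm

Set d/dr [P(r) = 4πr²|Ψ|²] = 0 and solve for r > 0.
Solving yields r = 2·a_0.
With a_0 = 5.701, the most probable radial distance is 11.402 nm.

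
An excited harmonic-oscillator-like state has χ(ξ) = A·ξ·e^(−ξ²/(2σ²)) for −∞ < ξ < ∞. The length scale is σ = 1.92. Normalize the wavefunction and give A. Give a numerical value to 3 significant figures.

Require ∫ |χ|² dξ = 1 over the whole domain.
With ∫_{−∞}^{∞} ξ^(2m) e^(−αξ²) dξ = (2m−1)!!·√π / (2^m α^(m+1/2)), carrying out the integral gives A² · √(π)·σ^3/2.
Hence A² = 1/[√(π)·σ^3/2].
Substituting σ = 1.92 gives A² = 0.1594, so A = 0.3993.

A ≈ 0.399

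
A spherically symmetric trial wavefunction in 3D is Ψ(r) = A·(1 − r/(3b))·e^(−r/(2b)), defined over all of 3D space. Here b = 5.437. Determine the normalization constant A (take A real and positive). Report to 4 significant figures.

The normalization condition is ∫|Ψ|² 4πr² dr = 1 from 0 to ∞.
Carrying out the integral gives A² · 8·π·b^3/3.
Hence A² = 1/[8·π·b^3/3].
Substituting b = 5.437 gives A² = 0.00074268, so A = 0.027252.

A ≈ 0.02725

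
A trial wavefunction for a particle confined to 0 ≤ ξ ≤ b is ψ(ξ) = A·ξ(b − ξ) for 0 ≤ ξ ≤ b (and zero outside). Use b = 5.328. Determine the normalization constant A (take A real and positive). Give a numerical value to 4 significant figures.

We need A² ∫|f|² dξ = 1, taking the integral from 0 to b.
Expanding the polynomial and integrating term by term, carrying out the integral gives A² · b^5/30.
Setting this equal to 1 gives A² = 1/(b^5/30).
Substituting b = 5.328 gives A² = 0.0069872, so A = 0.083589.

A ≈ 0.08359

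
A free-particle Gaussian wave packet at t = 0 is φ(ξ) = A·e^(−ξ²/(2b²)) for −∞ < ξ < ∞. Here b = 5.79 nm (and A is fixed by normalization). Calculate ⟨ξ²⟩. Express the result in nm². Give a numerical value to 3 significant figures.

⟨ξ^2⟩ ≈ 16.8 nm^2

The expectation value is the |φ|²-weighted average of ξ^2: ∫ ξ^2|φ|² dξ.
The ratio of the moment integral to the normalization integral gives ⟨ξ²⟩ = b^2/2.
Putting b = 5.79 gives 16.76.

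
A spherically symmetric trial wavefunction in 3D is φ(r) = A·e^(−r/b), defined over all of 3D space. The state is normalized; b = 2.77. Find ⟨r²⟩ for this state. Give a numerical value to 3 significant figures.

The expectation value is the |φ|²-weighted average of r^2: ∫ r^2|φ|² 4πr² dr.
Using ∫₀^∞ rⁿ e^(−αr) dr = n!/αⁿ⁺¹, evaluating both integrals, ⟨r²⟩ = 3·b^2.
Putting b = 2.77 gives 23.02.

⟨r^2⟩ ≈ 23.0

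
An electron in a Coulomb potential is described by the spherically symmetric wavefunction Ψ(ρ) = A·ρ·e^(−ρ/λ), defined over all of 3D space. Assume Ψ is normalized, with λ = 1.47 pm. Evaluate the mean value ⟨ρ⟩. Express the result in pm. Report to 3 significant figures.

⟨ρ⟩ ≈ 3.68 pm

⟨ρ⟩ = ∫ ρ |Ψ|² 4πρ² dρ over the full domain.
Using ∫₀^∞ ρⁿ e^(−αρ) dρ = n!/αⁿ⁺¹, evaluating both integrals, ⟨ρ⟩ = 5·λ/2.
Putting λ = 1.47 gives 3.675.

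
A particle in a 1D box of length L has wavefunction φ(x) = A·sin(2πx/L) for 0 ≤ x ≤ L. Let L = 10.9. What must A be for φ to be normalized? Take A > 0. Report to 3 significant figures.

The normalization condition is ∫|φ|² dx = 1 from 0 to L.
The integral (without the A² prefactor) comes out to L/2.
With L = 10.9: A² = 0.1835 and A = 0.4284.

A ≈ 0.428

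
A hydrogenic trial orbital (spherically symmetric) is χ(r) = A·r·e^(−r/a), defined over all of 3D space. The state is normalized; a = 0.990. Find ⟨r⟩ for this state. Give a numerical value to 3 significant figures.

⟨r⟩ = ∫ r |χ|² 4πr² dr over the full domain.
The ratio of the moment integral to the normalization integral gives ⟨r⟩ = 5·a/2.
With a = 0.990, ⟨r⟩ = 2.475.

⟨r⟩ ≈ 2.48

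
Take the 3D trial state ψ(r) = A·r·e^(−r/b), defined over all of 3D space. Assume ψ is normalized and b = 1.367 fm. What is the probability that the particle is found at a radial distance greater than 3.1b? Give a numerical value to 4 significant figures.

P ≈ 0.2592

With dV = 4πr²dr, the probability is ∫|ψ|² dV over r > 3.1b.
Normalization gives A² = 1/(3·π·b^5).
Let u = r/b; then A², 4π and the length scale all cancel, so P = ∫_{3.1}^{∞} u^4·e^(-2·u) du ÷ ∫_{0}^{∞} u^4·e^(-2·u) du.
Using ∫ u^4·e^(-2·u) du = -(u^4/2 + u^3 + 3·u^2/2 + 3·u/2 + 3/4)·e^(-2·u), the numerator is ≈ 0.194383 and the denominator is 3/4.
This evaluates to P = 0.25918.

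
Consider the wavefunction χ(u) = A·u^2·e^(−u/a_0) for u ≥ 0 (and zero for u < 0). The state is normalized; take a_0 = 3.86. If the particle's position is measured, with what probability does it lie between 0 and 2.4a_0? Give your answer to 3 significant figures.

P ≈ 0.524

|χ|² is the probability density, so P = ∫_{0}^{2.4a_0} |χ|² du.
With A² fixed by ∫|χ|² = 1, i.e. A² = (3·a_0^5/4)^(−1), substitute and integrate.
Substituting t = u/a_0, A² and the length scale cancel in the ratio: P = ∫_{0}^{2.4} t^4·e^(-2·t) dt / ∫_{0}^{∞} t^4·e^(-2·t) dt.
Using ∫ t^4·e^(-2·t) dt = -(t^4/2 + t^3 + 3·t^2/2 + 3·t/2 + 3/4)·e^(-2·t), the numerator is ≈ 0.39281 and the denominator is 3/4.
This works out to P = 0.5237.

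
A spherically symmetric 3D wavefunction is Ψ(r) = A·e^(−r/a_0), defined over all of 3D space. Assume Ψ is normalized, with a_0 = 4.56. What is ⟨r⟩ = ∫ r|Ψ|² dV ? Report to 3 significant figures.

⟨r⟩ ≈ 6.84

⟨r⟩ = ∫ r |Ψ|² 4πr² dr over the full domain.
Using ∫₀^∞ rⁿ e^(−αr) dr = n!/αⁿ⁺¹, the ratio of the moment integral to the normalization integral gives ⟨r⟩ = 3·a_0/2.
Putting a_0 = 4.56 gives 6.840.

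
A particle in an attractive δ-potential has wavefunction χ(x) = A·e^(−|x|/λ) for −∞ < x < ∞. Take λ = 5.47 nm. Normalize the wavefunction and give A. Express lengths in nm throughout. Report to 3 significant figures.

A ≈ 0.428 nm^(-1/2)

We need A² ∫|f|² dx = 1, taking the integral from −∞ to ∞.
∫|χ|² dx = A²·(λ).
Setting this equal to 1 gives A² = 1/(λ).
Substituting λ = 5.47 gives A² = 0.1828, so A = 0.4276.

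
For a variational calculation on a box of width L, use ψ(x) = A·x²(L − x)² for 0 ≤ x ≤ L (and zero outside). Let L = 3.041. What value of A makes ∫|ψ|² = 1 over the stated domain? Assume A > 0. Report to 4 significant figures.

Require ∫ |ψ|² dx = 1 over the whole domain.
Carrying out the integral gives A² · L^9/630.
So A² = (L^9/630)^(−1).
With L = 3.041: A² = 0.028326 and A = 0.16830.

A ≈ 0.1683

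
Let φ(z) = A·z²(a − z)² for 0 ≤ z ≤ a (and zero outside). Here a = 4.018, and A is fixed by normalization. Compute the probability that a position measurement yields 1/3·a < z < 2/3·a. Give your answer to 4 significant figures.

P ≈ 0.7103

|φ|² is the probability density, so P = ∫_{1/3·a}^{2/3·a} |φ|² dz.
Since A² = 1/(a^9/630), this is the region integral divided by the full normalization integral.
In terms of u = z/a (A² and the length scale cancel between numerator and denominator), P = [∫_{1/3}^{2/3} u^4·(1 - u)^4 du] / [∫_{0}^{1} u^4·(1 - u)^4 du].
Using ∫ u^4·(1 - u)^4 du = u^5·(70·u^4 - 315·u^3 + 540·u^2 - 420·u + 126)/630, the numerator is ≈ 0.00112747 and the denominator is 1/630.
The result is P = 0.71031.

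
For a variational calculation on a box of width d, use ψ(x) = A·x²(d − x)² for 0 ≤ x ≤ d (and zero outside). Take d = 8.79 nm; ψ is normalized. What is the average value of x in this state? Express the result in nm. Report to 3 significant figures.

The expectation value is the |ψ|²-weighted average of x: ∫ x|ψ|² dx.
Expanding the polynomial and integrating term by term, the ratio of the moment integral to the normalization integral gives ⟨x⟩ = d/2.
With d = 8.79, ⟨x⟩ = 4.395.

⟨x⟩ ≈ 4.40 nm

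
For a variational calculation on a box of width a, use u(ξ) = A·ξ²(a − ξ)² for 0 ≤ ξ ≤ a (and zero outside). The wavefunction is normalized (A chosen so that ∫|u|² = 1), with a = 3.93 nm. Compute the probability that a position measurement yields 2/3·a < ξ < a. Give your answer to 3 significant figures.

P ≈ 0.145

|u|² is the probability density, so P = ∫_{2/3·a}^{a} |u|² dξ.
Since A² = 1/(a^9/630), this is the region integral divided by the full normalization integral.
In terms of t = ξ/a (A² and the length scale cancel between numerator and denominator), P = [∫_{2/3}^{1} t^4·(1 - t)^4 dt] / [∫_{0}^{1} t^4·(1 - t)^4 dt].
An antiderivative of t^4·(1 - t)^4 is t^5·(70·t^4 - 315·t^3 + 540·t^2 - 420·t + 126)/630; evaluating from 2/3 to 1 gives ≈ 0.00022991, while the full integral is 1/630.
Evaluating gives P = 0.1448.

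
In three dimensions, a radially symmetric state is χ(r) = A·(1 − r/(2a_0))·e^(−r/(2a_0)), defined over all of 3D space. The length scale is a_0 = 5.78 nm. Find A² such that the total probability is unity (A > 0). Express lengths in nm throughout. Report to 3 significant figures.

We need A² ∫|f|² 4πr² dr = 1, taking the integral from 0 to ∞.
∫|χ|² 4πr² dr = A²·(8·π·a_0^3).
Setting this equal to 1 gives A² = 1/(8·π·a_0^3).
Plugging in a_0 = 5.78 yields A = 0.01435.

A^2 ≈ 0.000206 nm^(-3)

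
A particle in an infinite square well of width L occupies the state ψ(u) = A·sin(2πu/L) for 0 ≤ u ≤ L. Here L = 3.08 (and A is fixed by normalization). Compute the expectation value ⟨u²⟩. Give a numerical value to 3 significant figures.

The expectation value is the |ψ|²-weighted average of u^2: ∫ u^2|ψ|² du.
Since the A² factors cancel between numerator and denominator, ⟨u²⟩ = -L^2/(8·π^2) + L^2/3.
Putting L = 3.08 gives 3.042.

⟨u^2⟩ ≈ 3.04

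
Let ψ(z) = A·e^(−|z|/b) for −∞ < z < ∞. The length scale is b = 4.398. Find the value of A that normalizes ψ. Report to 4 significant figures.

Require ∫ |ψ|² dz = 1 over the whole domain.
Recall ∫₀^∞ z^m e^(−z/β) dz = m!·β^(m+1), ∫|ψ|² dz = A²·(b).
So A² = (b)^(−1).
Substituting b = 4.398 gives A² = 0.22738, so A = 0.47684.

A ≈ 0.4768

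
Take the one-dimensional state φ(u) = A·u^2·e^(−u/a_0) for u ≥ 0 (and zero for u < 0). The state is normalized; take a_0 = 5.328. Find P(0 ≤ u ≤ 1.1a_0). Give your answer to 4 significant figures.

The probability is P = ∫ |φ|² du over [0, 1.1a_0].
The normalization integral ∫|φ|²du over the whole domain equals 3·a_0^5/4·A², and A² cancels in the ratio.
In terms of t = u/a_0 (A² and the length scale cancel between numerator and denominator), P = [∫_{0}^{1.1} t^4·e^(-2·t) dt] / [∫_{0}^{∞} t^4·e^(-2·t) dt].
An antiderivative of t^4·e^(-2·t) is -(t^4/2 + t^3 + 3·t^2/2 + 3·t/2 + 3/4)·e^(-2·t); evaluating from 0 to 1.1 gives ≈ 0.0543722, while the full integral is 3/4.
Taking the ratio, P = 0.072496.

P ≈ 0.07250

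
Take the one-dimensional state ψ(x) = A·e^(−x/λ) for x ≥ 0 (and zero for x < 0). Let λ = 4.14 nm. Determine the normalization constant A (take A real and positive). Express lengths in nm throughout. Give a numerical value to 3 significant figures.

A ≈ 0.695 nm^(-1/2)

We need A² ∫|f|² dx = 1, taking the integral from 0 to ∞.
With ψ = A·e^(−x/λ), the integral evaluates to A²·[λ/2].
Plugging in λ = 4.14 yields A = 0.6950.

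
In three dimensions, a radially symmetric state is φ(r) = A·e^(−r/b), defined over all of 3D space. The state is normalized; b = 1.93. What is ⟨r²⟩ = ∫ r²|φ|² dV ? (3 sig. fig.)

The expectation value is the |φ|²-weighted average of r^2: ∫ r^2|φ|² 4πr² dr.
With ∫₀^∞ r^4 e^(−αr) dr = 4!/α^5, evaluating both integrals, ⟨r²⟩ = 3·b^2.
Putting b = 1.93 gives 11.17.

⟨r^2⟩ ≈ 11.2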